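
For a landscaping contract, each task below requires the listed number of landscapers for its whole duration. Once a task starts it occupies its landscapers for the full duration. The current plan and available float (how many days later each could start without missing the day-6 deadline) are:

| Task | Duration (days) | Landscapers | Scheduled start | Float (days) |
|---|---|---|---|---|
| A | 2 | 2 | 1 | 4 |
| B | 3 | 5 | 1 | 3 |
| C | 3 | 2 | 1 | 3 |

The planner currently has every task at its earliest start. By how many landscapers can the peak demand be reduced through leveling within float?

4

Early-start peak: d1:9  d2:9  d3:7  d4:0  d5:0  d6:0 ⇒ 9.
Leveled (A@1, B@4, C@1): d1:4  d2:4  d3:2  d4:5  d5:5  d6:5 ⇒ 5.
Reduction 9 − 5 = 4.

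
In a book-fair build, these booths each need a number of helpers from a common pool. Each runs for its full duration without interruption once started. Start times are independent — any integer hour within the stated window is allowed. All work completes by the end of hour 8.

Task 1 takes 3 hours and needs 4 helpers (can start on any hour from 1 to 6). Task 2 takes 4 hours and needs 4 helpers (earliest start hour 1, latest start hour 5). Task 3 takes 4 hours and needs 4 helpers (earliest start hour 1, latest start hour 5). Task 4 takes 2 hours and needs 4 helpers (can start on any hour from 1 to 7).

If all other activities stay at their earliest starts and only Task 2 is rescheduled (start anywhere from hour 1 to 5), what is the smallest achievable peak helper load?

Task 2@1: h1:16  h2:16  h3:12  h4:8  h5:0  h6:0  h7:0  h8:0 → peak 16
Task 2@2: h1:12  h2:16  h3:12  h4:8  h5:4  h6:0  h7:0  h8:0 → peak 16
Task 2@3: h1:12  h2:12  h3:12  h4:8  h5:4  h6:4  h7:0  h8:0 → peak 12
Task 2@4: h1:12  h2:12  h3:8  h4:8  h5:4  h6:4  h7:4  h8:0 → peak 12
Task 2@5: h1:12  h2:12  h3:8  h4:4  h5:4  h6:4  h7:4  h8:4 → peak 12
Best is Task 2@3, peak 12.

12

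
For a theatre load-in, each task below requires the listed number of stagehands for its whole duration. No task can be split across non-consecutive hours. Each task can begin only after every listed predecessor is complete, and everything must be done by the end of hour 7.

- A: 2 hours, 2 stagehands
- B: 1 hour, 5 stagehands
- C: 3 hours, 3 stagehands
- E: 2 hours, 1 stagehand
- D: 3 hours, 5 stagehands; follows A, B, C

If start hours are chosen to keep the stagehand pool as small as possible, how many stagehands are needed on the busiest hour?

Early-start (A@1, B@1, C@1, E@1, D@4) gives peak 11: h1:11  h2:6  h3:3  h4:5  h5:5  h6:5  h7:0.
Shift B→4, D→5.
Schedule A@1, B@4, C@1, E@1, D@5: h1:6  h2:6  h3:3  h4:5  h5:5  h6:5  h7:5 — peak 6.

6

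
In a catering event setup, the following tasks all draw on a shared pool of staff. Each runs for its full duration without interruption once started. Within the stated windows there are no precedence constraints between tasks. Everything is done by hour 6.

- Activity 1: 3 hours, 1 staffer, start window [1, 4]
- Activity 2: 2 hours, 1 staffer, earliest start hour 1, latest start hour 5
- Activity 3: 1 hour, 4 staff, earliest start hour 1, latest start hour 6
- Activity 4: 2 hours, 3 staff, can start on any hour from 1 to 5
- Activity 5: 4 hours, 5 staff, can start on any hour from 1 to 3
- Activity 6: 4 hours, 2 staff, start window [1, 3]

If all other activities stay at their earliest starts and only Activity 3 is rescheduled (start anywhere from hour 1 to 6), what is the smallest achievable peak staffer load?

Activity 3@1: h1:16  h2:12  h3:8  h4:7  h5:0  h6:0 → peak 16
Activity 3@2: h1:12  h2:16  h3:8  h4:7  h5:0  h6:0 → peak 16
Activity 3@3: h1:12  h2:12  h3:12  h4:7  h5:0  h6:0 → peak 12
Activity 3@4: h1:12  h2:12  h3:8  h4:11  h5:0  h6:0 → peak 12
Activity 3@5: h1:12  h2:12  h3:8  h4:7  h5:4  h6:0 → peak 12
Activity 3@6: h1:12  h2:12  h3:8  h4:7  h5:0  h6:4 → peak 12
Best is Activity 3@3, peak 12.

12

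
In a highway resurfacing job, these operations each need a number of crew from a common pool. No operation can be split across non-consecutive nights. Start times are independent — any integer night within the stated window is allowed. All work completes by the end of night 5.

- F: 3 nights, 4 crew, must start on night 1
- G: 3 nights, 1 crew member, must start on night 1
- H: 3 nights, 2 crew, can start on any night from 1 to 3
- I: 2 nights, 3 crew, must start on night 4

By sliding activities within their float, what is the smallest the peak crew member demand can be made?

Schedule F@1, G@1, H@1, I@4: n1:7  n2:7  n3:7  n4:3  n5:3 — peak 7.
No arrangement of the 3 feasible schedules does better.

7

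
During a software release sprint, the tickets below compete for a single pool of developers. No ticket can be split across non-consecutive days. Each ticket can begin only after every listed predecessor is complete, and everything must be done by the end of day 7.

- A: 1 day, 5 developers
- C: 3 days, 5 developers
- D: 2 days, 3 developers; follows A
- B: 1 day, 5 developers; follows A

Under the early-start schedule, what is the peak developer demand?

Early-start schedule: A@1, C@1, D@2, B@2.
Load per day: day 1: 10, day 2: 13, day 3: 8, day 4: 0, day 5: 0, day 6: 0, day 7: 0.
Peak is 13.

13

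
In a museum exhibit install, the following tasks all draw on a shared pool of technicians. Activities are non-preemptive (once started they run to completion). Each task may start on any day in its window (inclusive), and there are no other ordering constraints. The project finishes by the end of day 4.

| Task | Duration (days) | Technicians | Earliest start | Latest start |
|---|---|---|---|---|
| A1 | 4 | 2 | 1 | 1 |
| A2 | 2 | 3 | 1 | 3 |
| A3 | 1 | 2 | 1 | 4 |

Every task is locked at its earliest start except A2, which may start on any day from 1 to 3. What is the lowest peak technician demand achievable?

A2@1: d1:7  d2:5  d3:2  d4:2 → peak 7
A2@2: d1:4  d2:5  d3:5  d4:2 → peak 5
A2@3: d1:4  d2:2  d3:5  d4:5 → peak 5
Best is A2@2, peak 5.

5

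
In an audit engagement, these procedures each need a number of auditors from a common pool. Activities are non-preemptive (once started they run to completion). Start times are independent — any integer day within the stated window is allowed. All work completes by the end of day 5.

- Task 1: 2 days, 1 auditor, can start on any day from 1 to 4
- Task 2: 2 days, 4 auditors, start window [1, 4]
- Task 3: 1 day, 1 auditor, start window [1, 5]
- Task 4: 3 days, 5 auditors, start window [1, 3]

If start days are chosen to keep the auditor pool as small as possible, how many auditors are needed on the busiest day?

6

Early-start (Task 1@1, Task 2@1, Task 3@1, Task 4@1) gives peak 11: d1:11  d2:10  d3:5  d4:0  d5:0.
Shift Task 4→3.
Schedule Task 1@1, Task 2@1, Task 3@1, Task 4@3: d1:6  d2:5  d3:5  d4:5  d5:5 — peak 6.
Total auditor-days = 26 over 5 days ⇒ peak ≥ ⌈26/5⌉ = 6, so 6 is optimal.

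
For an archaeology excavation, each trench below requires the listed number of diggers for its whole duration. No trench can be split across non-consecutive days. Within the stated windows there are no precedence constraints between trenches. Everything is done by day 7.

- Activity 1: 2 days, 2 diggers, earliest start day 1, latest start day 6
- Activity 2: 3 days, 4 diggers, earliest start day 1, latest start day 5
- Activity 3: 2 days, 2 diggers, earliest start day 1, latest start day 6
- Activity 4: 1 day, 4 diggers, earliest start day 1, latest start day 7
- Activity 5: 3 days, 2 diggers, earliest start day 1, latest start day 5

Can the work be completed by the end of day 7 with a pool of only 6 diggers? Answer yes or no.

Schedule Activity 1@1, Activity 2@1, Activity 3@3, Activity 4@4, Activity 5@5: d1:6  d2:6  d3:6  d4:6  d5:2  d6:2  d7:2 — peak 6 ≤ 6.

yes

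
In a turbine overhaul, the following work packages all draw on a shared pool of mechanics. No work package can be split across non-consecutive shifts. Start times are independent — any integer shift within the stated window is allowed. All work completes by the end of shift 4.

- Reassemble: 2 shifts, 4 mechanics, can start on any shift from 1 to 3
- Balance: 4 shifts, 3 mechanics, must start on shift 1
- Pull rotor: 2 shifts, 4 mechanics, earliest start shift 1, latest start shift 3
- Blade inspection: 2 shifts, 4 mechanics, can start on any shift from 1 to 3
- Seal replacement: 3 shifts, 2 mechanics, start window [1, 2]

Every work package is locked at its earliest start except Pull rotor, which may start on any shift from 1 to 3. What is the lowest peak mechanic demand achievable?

13

Pull rotor@1: s1:17  s2:17  s3:5  s4:3 → peak 17
Pull rotor@2: s1:13  s2:17  s3:9  s4:3 → peak 17
Pull rotor@3: s1:13  s2:13  s3:9  s4:7 → peak 13
Best is Pull rotor@3, peak 13.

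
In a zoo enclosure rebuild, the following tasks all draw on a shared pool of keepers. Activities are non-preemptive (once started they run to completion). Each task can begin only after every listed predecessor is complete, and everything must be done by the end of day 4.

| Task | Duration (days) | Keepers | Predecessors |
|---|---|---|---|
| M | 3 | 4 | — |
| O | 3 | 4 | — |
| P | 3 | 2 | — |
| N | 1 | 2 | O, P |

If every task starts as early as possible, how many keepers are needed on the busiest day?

Early-start schedule: M@1, O@1, P@1, N@4.
Load per day: day 1: 10, day 2: 10, day 3: 10, day 4: 2.
Peak is 10.

10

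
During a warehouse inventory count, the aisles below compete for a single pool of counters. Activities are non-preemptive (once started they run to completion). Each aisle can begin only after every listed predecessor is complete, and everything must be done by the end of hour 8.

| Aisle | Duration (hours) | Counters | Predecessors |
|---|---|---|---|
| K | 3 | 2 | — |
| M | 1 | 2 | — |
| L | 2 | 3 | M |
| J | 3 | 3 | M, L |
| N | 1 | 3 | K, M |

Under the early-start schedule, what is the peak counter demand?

Early-start schedule: K@1, M@1, L@2, J@4, N@4.
Load per hour: hour 1: 4, hour 2: 5, hour 3: 5, hour 4: 6, hour 5: 3, hour 6: 3, hour 7: 0, hour 8: 0.
Peak is 6.

6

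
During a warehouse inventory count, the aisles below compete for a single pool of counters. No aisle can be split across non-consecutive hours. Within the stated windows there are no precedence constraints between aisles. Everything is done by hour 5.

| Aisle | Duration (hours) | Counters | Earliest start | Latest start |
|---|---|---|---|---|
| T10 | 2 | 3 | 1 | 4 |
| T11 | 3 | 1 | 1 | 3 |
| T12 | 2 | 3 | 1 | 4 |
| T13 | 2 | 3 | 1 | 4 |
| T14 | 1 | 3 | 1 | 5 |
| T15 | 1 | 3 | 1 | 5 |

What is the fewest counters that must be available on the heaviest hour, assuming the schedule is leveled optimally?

7

Early-start (T10@1, T11@1, T12@1, T13@1, T14@1, T15@1) gives peak 16: h1:16  h2:10  h3:1  h4:0  h5:0.
Shift T13→3, T14→3, T15→4.
Schedule T10@1, T11@1, T12@1, T13@3, T14@3, T15@4: h1:7  h2:7  h3:7  h4:6  h5:0 — peak 7.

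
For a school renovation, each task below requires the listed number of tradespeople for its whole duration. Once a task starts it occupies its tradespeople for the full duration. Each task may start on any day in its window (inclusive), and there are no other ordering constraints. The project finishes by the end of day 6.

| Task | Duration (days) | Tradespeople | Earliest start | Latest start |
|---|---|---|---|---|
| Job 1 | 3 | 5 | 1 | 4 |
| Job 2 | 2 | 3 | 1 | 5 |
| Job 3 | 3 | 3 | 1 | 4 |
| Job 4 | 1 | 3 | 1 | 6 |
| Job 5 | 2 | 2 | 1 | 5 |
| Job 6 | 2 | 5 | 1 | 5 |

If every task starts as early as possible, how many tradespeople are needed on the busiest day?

21

Early-start schedule: Job 1@1, Job 2@1, Job 3@1, Job 4@1, Job 5@1, Job 6@1.
Load per day: day 1: 21, day 2: 18, day 3: 8, day 4: 0, day 5: 0, day 6: 0.
Peak is 21.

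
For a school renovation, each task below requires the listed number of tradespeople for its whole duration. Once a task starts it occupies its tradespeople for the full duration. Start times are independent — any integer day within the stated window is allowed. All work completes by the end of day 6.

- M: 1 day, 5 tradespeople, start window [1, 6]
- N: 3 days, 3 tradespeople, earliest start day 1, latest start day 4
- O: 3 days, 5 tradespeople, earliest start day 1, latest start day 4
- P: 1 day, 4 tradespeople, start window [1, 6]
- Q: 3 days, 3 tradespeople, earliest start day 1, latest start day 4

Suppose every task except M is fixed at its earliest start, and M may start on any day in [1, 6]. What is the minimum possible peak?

15

M@1: d1:20  d2:11  d3:11  d4:0  d5:0  d6:0 → peak 20
M@2: d1:15  d2:16  d3:11  d4:0  d5:0  d6:0 → peak 16
M@3: d1:15  d2:11  d3:16  d4:0  d5:0  d6:0 → peak 16
M@4: d1:15  d2:11  d3:11  d4:5  d5:0  d6:0 → peak 15
M@5: d1:15  d2:11  d3:11  d4:0  d5:5  d6:0 → peak 15
M@6: d1:15  d2:11  d3:11  d4:0  d5:0  d6:5 → peak 15
Best is M@4, peak 15.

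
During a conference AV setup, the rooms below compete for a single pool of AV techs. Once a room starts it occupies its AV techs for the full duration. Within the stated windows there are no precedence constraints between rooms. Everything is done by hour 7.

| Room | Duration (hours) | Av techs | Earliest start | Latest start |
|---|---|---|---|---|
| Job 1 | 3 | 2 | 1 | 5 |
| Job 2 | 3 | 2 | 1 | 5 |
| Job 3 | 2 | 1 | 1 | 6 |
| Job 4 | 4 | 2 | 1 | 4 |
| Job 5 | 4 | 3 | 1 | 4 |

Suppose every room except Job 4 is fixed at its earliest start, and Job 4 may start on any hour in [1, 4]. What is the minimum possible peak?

8

Job 4@1: h1:10  h2:10  h3:9  h4:5  h5:0  h6:0  h7:0 → peak 10
Job 4@2: h1:8  h2:10  h3:9  h4:5  h5:2  h6:0  h7:0 → peak 10
Job 4@3: h1:8  h2:8  h3:9  h4:5  h5:2  h6:2  h7:0 → peak 9
Job 4@4: h1:8  h2:8  h3:7  h4:5  h5:2  h6:2  h7:2 → peak 8
Best is Job 4@4, peak 8.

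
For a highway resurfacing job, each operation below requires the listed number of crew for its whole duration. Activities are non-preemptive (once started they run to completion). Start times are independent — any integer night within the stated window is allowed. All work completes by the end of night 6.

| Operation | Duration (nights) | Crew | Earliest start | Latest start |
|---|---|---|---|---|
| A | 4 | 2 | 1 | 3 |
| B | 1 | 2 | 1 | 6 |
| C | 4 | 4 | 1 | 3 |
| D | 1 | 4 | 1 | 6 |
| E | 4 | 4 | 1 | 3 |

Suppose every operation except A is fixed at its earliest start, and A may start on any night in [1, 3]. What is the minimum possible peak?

A@1: n1:16  n2:10  n3:10  n4:10  n5:0  n6:0 → peak 16
A@2: n1:14  n2:10  n3:10  n4:10  n5:2  n6:0 → peak 14
A@3: n1:14  n2:8  n3:10  n4:10  n5:2  n6:2 → peak 14
Best is A@2, peak 14.

14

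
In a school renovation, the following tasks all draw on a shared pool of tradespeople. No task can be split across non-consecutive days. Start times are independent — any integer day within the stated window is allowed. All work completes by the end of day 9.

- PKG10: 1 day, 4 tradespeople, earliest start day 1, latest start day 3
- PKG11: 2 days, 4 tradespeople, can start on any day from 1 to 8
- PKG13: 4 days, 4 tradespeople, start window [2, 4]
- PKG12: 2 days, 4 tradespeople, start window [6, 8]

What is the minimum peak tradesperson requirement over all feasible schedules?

Early-start (PKG10@1, PKG11@1, PKG13@2, PKG12@6) gives peak 8: d1:8  d2:8  d3:4  d4:4  d5:4  d6:4  d7:4  d8:0  d9:0.
Shift PKG11→2, PKG13→4, PKG12→8.
Schedule PKG10@1, PKG11@2, PKG13@4, PKG12@8: d1:4  d2:4  d3:4  d4:4  d5:4  d6:4  d7:4  d8:4  d9:4 — peak 4.
Total tradesperson-days = 36 over 9 days ⇒ peak ≥ ⌈36/9⌉ = 4, so 4 is optimal.

4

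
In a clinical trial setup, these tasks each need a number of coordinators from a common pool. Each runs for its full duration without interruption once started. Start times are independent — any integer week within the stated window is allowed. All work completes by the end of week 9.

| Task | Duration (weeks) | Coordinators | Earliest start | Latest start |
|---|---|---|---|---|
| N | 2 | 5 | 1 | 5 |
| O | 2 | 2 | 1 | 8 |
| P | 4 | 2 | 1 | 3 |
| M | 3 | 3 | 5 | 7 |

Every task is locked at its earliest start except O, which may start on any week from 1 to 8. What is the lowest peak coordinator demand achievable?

7

O@1: w1:9  w2:9  w3:2  w4:2  w5:3  w6:3  w7:3  w8:0  w9:0 → peak 9
O@2: w1:7  w2:9  w3:4  w4:2  w5:3  w6:3  w7:3  w8:0  w9:0 → peak 9
O@3: w1:7  w2:7  w3:4  w4:4  w5:3  w6:3  w7:3  w8:0  w9:0 → peak 7
O@4: w1:7  w2:7  w3:2  w4:4  w5:5  w6:3  w7:3  w8:0  w9:0 → peak 7
O@5: w1:7  w2:7  w3:2  w4:2  w5:5  w6:5  w7:3  w8:0  w9:0 → peak 7
O@6: w1:7  w2:7  w3:2  w4:2  w5:3  w6:5  w7:5  w8:0  w9:0 → peak 7
O@7: w1:7  w2:7  w3:2  w4:2  w5:3  w6:3  w7:5  w8:2  w9:0 → peak 7
O@8: w1:7  w2:7  w3:2  w4:2  w5:3  w6:3  w7:3  w8:2  w9:2 → peak 7
Best is O@3, peak 7.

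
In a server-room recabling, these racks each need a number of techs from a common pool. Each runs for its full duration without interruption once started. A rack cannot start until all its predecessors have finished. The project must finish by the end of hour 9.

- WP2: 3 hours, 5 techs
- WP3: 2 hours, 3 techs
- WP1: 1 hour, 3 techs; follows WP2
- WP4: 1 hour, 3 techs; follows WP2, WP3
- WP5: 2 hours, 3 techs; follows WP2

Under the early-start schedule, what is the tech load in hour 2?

At early start, hour 2 has: WP2, WP3.
Demand: 5 + 3 = 8.

8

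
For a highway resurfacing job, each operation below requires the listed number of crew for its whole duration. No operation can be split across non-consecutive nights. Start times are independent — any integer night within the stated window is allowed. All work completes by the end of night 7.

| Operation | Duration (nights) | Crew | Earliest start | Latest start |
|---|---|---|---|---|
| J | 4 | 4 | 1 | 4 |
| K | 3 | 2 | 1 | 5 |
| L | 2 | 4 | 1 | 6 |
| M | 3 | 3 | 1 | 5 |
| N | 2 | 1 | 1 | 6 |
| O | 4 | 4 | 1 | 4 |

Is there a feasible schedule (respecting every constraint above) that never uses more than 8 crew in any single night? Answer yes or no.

Total crew member-nights = 57; over 7 nights the average is 57/7 > 8, so some night must exceed 8.

no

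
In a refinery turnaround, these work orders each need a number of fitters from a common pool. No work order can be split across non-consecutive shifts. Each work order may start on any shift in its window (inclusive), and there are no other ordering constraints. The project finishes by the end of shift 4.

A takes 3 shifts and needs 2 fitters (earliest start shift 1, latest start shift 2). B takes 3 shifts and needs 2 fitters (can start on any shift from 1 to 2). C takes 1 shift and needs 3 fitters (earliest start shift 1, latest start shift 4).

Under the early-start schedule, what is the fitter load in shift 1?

7

At early start, shift 1 has: A, B, C.
Demand: 2 + 2 + 3 = 7.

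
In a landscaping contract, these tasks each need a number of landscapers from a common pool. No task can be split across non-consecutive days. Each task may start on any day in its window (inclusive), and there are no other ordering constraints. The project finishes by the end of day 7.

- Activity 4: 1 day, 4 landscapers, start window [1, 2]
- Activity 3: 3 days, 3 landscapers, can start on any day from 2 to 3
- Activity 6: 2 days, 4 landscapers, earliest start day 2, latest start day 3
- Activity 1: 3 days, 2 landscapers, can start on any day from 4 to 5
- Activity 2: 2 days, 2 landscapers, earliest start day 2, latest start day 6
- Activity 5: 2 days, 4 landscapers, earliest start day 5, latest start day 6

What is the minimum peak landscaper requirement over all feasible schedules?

7

Early-start (Activity 4@1, Activity 3@2, Activity 6@2, Activity 1@4, Activity 2@2, Activity 5@5) gives peak 9: d1:4  d2:9  d3:9  d4:5  d5:6  d6:6  d7:0.
Shift Activity 2→4, Activity 5→6.
Schedule Activity 4@1, Activity 3@2, Activity 6@2, Activity 1@4, Activity 2@4, Activity 5@6: d1:4  d2:7  d3:7  d4:7  d5:4  d6:6  d7:4 — peak 7.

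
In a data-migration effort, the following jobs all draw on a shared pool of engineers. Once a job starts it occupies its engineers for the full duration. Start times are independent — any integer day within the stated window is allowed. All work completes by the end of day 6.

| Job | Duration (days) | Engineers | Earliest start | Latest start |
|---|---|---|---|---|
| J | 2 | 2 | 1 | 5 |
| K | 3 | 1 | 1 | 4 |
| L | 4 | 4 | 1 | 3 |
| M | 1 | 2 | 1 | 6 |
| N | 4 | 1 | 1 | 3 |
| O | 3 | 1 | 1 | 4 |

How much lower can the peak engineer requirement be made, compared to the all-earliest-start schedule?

5

Early-start peak: d1:11  d2:9  d3:7  d4:5  d5:0  d6:0 ⇒ 11.
Leveled (J@1, K@1, L@3, M@1, N@1, O@4): d1:6  d2:4  d3:6  d4:6  d5:5  d6:5 ⇒ 6.
Reduction 11 − 6 = 5.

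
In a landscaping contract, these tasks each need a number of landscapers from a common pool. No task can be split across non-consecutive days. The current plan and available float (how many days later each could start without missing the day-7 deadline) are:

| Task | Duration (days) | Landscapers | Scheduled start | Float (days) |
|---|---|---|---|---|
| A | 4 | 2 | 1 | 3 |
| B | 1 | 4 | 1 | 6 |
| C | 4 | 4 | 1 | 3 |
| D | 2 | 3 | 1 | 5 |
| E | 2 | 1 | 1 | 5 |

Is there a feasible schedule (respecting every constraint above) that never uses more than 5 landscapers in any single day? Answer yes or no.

no

Total landscaper-days = 36; over 7 days the average is 36/7 > 5, so some day must exceed 5.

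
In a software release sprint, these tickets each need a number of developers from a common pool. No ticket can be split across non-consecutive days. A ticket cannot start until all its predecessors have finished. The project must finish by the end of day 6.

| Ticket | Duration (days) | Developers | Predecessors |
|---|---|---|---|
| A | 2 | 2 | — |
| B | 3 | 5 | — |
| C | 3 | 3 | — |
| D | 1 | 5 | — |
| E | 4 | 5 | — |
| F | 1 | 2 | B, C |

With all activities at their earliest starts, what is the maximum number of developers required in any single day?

Early-start schedule: A@1, B@1, C@1, D@1, E@1, F@4.
Load per day: day 1: 20, day 2: 15, day 3: 13, day 4: 7, day 5: 0, day 6: 0.
Peak is 20.

20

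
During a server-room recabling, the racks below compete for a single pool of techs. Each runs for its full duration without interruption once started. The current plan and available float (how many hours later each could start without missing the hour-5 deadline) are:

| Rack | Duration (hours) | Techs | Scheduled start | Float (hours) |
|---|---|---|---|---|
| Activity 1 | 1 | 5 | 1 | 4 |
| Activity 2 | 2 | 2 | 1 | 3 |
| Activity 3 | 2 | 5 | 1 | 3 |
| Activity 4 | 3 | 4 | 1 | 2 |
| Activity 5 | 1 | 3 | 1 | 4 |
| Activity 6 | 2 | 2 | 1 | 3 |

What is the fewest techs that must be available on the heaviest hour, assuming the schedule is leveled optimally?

Early-start (Activity 1@1, Activity 2@1, Activity 3@1, Activity 4@1, Activity 5@1, Activity 6@1) gives peak 21: h1:21  h2:13  h3:4  h4:0  h5:0.
Shift Activity 3→2, Activity 4→3, Activity 5→4.
Schedule Activity 1@1, Activity 2@1, Activity 3@2, Activity 4@3, Activity 5@4, Activity 6@1: h1:9  h2:9  h3:9  h4:7  h5:4 — peak 9.

9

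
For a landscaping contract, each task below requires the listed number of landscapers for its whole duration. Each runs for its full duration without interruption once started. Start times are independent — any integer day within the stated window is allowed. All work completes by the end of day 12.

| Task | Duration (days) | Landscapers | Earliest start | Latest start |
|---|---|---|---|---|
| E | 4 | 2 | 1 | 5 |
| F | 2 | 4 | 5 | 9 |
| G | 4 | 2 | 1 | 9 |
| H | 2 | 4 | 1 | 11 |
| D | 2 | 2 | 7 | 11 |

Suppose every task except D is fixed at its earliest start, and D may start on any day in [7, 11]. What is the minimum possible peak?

D@7: d1:8  d2:8  d3:4  d4:4  d5:4  d6:4  d7:2  d8:2  d9:0  d10:0  d11:0  d12:0 → peak 8
D@8: d1:8  d2:8  d3:4  d4:4  d5:4  d6:4  d7:0  d8:2  d9:2  d10:0  d11:0  d12:0 → peak 8
D@9: d1:8  d2:8  d3:4  d4:4  d5:4  d6:4  d7:0  d8:0  d9:2  d10:2  d11:0  d12:0 → peak 8
D@10: d1:8  d2:8  d3:4  d4:4  d5:4  d6:4  d7:0  d8:0  d9:0  d10:2  d11:2  d12:0 → peak 8
D@11: d1:8  d2:8  d3:4  d4:4  d5:4  d6:4  d7:0  d8:0  d9:0  d10:0  d11:2  d12:2 → peak 8
Best is D@7, peak 8.

8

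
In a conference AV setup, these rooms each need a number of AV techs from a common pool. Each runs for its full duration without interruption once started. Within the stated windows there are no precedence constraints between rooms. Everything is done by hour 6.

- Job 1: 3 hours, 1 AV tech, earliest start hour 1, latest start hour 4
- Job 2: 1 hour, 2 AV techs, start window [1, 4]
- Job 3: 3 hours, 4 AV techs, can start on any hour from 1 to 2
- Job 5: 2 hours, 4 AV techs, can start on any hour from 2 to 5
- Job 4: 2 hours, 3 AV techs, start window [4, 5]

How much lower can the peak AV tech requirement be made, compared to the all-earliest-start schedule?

2

Early-start peak: h1:7  h2:9  h3:9  h4:3  h5:3  h6:0 ⇒ 9.
Leveled (Job 1@1, Job 2@1, Job 3@1, Job 5@4, Job 4@4): h1:7  h2:5  h3:5  h4:7  h5:7  h6:0 ⇒ 7.
Reduction 9 − 7 = 2.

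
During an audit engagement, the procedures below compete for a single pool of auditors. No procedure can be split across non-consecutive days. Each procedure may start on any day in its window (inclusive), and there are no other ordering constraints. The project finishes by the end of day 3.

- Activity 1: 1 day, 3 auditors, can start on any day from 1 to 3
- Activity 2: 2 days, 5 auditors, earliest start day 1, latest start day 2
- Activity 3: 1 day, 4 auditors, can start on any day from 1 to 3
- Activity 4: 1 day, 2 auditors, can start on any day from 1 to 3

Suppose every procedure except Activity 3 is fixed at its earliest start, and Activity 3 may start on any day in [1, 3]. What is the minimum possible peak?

Activity 3@1: d1:14  d2:5  d3:0 → peak 14
Activity 3@2: d1:10  d2:9  d3:0 → peak 10
Activity 3@3: d1:10  d2:5  d3:4 → peak 10
Best is Activity 3@2, peak 10.

10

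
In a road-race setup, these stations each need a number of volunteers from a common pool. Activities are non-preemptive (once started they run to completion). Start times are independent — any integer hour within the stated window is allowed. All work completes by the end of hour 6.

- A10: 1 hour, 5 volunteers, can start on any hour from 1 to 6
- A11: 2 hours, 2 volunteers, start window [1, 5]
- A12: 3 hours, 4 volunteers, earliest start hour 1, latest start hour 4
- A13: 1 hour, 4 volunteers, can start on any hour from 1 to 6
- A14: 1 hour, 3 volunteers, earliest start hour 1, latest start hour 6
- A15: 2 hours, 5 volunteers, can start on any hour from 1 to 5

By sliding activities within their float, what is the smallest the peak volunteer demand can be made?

Early-start (A10@1, A11@1, A12@1, A13@1, A14@1, A15@1) gives peak 23: h1:23  h2:11  h3:4  h4:0  h5:0  h6:0.
Shift A12→2, A13→3, A14→4, A15→5.
Schedule A10@1, A11@1, A12@2, A13@3, A14@4, A15@5: h1:7  h2:6  h3:8  h4:7  h5:5  h6:5 — peak 8.

8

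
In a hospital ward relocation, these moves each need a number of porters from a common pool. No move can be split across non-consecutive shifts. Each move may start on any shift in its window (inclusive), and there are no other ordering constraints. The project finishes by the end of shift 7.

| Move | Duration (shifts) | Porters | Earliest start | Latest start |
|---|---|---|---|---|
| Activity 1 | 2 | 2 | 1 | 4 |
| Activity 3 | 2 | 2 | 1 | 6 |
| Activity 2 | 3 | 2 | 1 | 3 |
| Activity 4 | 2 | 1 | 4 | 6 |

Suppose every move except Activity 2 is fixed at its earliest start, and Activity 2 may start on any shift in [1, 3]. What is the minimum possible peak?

4

Activity 2@1: s1:6  s2:6  s3:2  s4:1  s5:1  s6:0  s7:0 → peak 6
Activity 2@2: s1:4  s2:6  s3:2  s4:3  s5:1  s6:0  s7:0 → peak 6
Activity 2@3: s1:4  s2:4  s3:2  s4:3  s5:3  s6:0  s7:0 → peak 4
Best is Activity 2@3, peak 4.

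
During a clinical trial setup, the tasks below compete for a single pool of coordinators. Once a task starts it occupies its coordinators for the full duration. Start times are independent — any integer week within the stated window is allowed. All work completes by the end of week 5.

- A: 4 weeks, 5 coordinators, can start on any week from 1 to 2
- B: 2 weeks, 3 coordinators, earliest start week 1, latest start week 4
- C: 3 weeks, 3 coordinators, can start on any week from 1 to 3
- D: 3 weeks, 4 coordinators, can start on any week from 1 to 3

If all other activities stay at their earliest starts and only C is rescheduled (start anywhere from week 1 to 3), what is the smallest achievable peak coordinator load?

C@1: w1:15  w2:15  w3:12  w4:5  w5:0 → peak 15
C@2: w1:12  w2:15  w3:12  w4:8  w5:0 → peak 15
C@3: w1:12  w2:12  w3:12  w4:8  w5:3 → peak 12
Best is C@3, peak 12.

12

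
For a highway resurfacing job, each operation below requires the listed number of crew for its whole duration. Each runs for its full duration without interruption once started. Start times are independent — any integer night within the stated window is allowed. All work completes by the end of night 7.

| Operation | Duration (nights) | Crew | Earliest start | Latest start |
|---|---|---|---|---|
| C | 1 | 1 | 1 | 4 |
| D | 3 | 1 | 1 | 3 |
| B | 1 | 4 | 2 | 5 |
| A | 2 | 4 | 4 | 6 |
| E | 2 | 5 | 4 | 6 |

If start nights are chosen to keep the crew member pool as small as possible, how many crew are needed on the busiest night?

5

Early-start (C@1, D@1, B@2, A@4, E@4) gives peak 9: n1:2  n2:5  n3:1  n4:9  n5:9  n6:0  n7:0.
Shift E→6.
Schedule C@1, D@1, B@2, A@4, E@6: n1:2  n2:5  n3:1  n4:4  n5:4  n6:5  n7:5 — peak 5.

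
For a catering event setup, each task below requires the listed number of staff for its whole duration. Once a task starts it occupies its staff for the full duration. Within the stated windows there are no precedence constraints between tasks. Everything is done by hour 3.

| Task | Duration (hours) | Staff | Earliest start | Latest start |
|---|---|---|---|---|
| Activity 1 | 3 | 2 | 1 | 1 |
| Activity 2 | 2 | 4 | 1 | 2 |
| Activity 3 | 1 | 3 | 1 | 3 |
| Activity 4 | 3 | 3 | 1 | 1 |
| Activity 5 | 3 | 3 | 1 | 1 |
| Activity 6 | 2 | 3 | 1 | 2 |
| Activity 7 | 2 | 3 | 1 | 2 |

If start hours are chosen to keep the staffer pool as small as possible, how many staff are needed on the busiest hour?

Early-start (Activity 1@1, Activity 2@1, Activity 3@1, Activity 4@1, Activity 5@1, Activity 6@1, Activity 7@1) gives peak 21: h1:21  h2:18  h3:8.
Shift Activity 7→2.
Schedule Activity 1@1, Activity 2@1, Activity 3@1, Activity 4@1, Activity 5@1, Activity 6@1, Activity 7@2: h1:18  h2:18  h3:11 — peak 18.
No arrangement of the 24 feasible schedules does better.

18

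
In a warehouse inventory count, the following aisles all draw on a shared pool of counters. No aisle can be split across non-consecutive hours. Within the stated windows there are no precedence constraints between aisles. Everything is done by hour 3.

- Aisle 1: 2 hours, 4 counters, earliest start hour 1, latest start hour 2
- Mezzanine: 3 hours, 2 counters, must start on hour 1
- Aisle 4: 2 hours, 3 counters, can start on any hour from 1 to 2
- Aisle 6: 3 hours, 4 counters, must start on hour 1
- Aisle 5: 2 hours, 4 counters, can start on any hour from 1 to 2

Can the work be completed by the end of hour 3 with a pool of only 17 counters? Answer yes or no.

yes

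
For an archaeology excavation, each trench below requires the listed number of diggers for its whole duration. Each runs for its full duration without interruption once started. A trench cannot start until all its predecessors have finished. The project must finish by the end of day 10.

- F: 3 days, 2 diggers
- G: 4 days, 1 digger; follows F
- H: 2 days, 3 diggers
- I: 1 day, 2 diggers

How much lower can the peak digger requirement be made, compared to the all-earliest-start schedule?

Early-start peak: d1:7  d2:5  d3:2  d4:1  d5:1  d6:1  d7:1  d8:0  d9:0  d10:0 ⇒ 7.
Leveled (F@1, G@4, H@8, I@4): d1:2  d2:2  d3:2  d4:3  d5:1  d6:1  d7:1  d8:3  d9:3  d10:0 ⇒ 3.
Reduction 7 − 3 = 4.

4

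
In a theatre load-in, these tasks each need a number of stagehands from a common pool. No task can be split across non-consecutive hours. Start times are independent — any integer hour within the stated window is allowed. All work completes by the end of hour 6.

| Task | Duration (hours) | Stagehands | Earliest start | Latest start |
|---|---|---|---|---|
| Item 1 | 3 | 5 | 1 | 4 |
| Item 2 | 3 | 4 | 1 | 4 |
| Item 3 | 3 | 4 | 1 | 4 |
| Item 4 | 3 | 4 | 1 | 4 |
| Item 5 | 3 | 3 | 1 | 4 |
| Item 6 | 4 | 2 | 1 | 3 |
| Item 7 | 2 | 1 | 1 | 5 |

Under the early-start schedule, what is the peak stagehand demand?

Early-start schedule: Item 1@1, Item 2@1, Item 3@1, Item 4@1, Item 5@1, Item 6@1, Item 7@1.
Load per hour: hour 1: 23, hour 2: 23, hour 3: 22, hour 4: 2, hour 5: 0, hour 6: 0.
Peak is 23.

23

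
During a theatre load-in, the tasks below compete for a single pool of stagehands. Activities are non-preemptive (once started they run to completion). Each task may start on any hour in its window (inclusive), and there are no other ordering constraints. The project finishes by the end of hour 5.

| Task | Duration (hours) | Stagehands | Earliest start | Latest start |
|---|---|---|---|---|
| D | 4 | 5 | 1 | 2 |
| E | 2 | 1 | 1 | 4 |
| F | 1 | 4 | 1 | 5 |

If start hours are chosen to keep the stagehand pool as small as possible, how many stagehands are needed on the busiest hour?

6

Early-start (D@1, E@1, F@1) gives peak 10: h1:10  h2:6  h3:5  h4:5  h5:0.
Shift F→5.
Schedule D@1, E@1, F@5: h1:6  h2:6  h3:5  h4:5  h5:4 — peak 6.
Total stagehand-hours = 26 over 5 hours ⇒ peak ≥ ⌈26/5⌉ = 6, so 6 is optimal.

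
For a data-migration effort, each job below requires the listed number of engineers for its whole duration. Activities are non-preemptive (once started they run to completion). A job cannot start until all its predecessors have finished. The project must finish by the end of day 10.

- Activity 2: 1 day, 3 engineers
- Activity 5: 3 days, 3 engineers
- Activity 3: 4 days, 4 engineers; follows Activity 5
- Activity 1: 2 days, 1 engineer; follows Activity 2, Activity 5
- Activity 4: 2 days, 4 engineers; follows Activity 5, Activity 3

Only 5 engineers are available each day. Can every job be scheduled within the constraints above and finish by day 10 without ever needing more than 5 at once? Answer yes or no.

yes

Schedule Activity 2@1, Activity 5@2, Activity 3@5, Activity 1@5, Activity 4@9: d1:3  d2:3  d3:3  d4:3  d5:5  d6:5  d7:4  d8:4  d9:4  d10:4 — peak 5 ≤ 5.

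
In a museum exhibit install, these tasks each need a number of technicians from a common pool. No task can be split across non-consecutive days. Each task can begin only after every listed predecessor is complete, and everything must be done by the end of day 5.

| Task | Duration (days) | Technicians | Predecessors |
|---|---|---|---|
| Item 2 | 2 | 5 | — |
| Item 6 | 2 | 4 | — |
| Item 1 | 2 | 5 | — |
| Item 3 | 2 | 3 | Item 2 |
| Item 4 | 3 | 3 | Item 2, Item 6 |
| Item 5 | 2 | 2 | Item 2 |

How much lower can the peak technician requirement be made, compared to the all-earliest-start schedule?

Early-start peak: d1:14  d2:14  d3:8  d4:8  d5:3 ⇒ 14.
Leveled (Item 2@1, Item 6@1, Item 1@3, Item 3@3, Item 4@3, Item 5@3): d1:9  d2:9  d3:13  d4:13  d5:3 ⇒ 13.
Reduction 14 − 13 = 1.

1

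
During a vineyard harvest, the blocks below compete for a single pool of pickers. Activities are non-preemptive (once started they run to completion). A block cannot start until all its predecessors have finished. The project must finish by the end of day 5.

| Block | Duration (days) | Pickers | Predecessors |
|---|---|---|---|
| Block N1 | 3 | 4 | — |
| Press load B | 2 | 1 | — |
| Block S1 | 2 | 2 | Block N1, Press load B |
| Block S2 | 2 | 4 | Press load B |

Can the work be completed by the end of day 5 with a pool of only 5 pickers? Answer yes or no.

no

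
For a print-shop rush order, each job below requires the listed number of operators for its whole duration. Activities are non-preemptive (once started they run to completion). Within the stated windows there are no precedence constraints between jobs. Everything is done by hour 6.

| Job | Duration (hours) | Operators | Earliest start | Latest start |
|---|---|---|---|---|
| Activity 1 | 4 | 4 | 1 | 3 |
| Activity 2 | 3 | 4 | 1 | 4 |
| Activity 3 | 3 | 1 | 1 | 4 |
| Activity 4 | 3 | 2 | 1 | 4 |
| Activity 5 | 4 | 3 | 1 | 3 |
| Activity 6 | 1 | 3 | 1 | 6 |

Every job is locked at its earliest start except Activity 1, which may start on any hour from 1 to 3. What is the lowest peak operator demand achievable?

Activity 1@1: h1:17  h2:14  h3:14  h4:7  h5:0  h6:0 → peak 17
Activity 1@2: h1:13  h2:14  h3:14  h4:7  h5:4  h6:0 → peak 14
Activity 1@3: h1:13  h2:10  h3:14  h4:7  h5:4  h6:4 → peak 14
Best is Activity 1@2, peak 14.

14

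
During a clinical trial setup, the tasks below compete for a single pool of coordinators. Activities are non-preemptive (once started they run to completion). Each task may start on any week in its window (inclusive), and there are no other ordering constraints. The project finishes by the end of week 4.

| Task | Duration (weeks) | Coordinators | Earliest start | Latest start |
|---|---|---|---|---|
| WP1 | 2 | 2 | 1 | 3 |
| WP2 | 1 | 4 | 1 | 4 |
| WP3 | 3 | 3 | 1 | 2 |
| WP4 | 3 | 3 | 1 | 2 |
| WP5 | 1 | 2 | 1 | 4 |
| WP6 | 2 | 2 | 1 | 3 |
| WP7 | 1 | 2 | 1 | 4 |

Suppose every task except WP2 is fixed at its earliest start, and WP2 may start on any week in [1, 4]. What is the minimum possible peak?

14

WP2@1: w1:18  w2:10  w3:6  w4:0 → peak 18
WP2@2: w1:14  w2:14  w3:6  w4:0 → peak 14
WP2@3: w1:14  w2:10  w3:10  w4:0 → peak 14
WP2@4: w1:14  w2:10  w3:6  w4:4 → peak 14
Best is WP2@2, peak 14.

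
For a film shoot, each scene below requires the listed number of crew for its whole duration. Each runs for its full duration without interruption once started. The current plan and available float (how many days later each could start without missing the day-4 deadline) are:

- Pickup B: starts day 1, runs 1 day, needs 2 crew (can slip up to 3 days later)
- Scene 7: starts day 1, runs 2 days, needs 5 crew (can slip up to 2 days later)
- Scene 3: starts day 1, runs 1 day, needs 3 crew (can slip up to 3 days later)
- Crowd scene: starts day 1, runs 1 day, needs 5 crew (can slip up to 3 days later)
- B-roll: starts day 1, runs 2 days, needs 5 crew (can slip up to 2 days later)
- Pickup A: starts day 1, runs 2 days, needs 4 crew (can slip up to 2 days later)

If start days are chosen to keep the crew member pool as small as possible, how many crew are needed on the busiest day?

10

Early-start (Pickup B@1, Scene 7@1, Scene 3@1, Crowd scene@1, B-roll@1, Pickup A@1) gives peak 24: d1:24  d2:14  d3:0  d4:0.
Shift Crowd scene→2, B-roll→3, Pickup A→3.
Schedule Pickup B@1, Scene 7@1, Scene 3@1, Crowd scene@2, B-roll@3, Pickup A@3: d1:10  d2:10  d3:9  d4:9 — peak 10.
Total crew member-days = 38 over 4 days ⇒ peak ≥ ⌈38/4⌉ = 10, so 10 is optimal.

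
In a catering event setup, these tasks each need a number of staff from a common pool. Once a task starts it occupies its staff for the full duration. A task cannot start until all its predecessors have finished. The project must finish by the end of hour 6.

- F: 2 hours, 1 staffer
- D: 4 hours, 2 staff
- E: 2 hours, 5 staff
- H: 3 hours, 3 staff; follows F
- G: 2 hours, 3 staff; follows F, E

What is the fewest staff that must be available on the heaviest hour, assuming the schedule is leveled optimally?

Schedule F@1, D@1, E@1, H@3, G@3: h1:8  h2:8  h3:8  h4:8  h5:3  h6:0 — peak 8.

8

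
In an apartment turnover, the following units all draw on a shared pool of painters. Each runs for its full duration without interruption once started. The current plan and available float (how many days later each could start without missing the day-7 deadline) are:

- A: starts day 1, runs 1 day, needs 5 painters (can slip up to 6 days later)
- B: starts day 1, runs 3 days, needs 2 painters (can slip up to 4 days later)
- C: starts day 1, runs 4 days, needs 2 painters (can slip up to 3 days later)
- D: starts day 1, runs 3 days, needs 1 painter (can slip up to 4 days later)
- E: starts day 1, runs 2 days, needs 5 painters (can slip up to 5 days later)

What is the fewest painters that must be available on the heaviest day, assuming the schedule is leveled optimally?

5

Early-start (A@1, B@1, C@1, D@1, E@1) gives peak 15: d1:15  d2:10  d3:5  d4:2  d5:0  d6:0  d7:0.
Shift B→2, C→2, D→2, E→6.
Schedule A@1, B@2, C@2, D@2, E@6: d1:5  d2:5  d3:5  d4:5  d5:2  d6:5  d7:5 — peak 5.
Total painter-days = 32 over 7 days ⇒ peak ≥ ⌈32/7⌉ = 5, so 5 is optimal.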